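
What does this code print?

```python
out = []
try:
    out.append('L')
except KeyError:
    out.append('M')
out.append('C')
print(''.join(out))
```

Execution trace: 'L' (try body, no exception) → 'C' (after the try/except). Output: LC

Answer: LC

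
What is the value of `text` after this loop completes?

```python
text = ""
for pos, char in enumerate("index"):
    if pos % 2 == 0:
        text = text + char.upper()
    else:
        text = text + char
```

Uppercase even positions in 'index'
`text` takes the values: "" → "I" → "In" → "InD" → "InDe" → "InDeX"

Answer: "InDeX"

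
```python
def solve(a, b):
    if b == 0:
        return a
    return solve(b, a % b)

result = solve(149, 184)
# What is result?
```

solve(149, 184) -> solve(184, 149) -> solve(149, 35) -> solve(35, 9) -> solve(9, 8) -> solve(8, 1) -> solve(1, 0) -> 1

Answer: 1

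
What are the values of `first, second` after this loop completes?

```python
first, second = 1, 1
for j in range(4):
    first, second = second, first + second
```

Fibonacci: after 4 iterations
`first, second` takes the values: (1, 1) → (1, 2) → (2, 3) → (3, 5) → (5, 8)

Answer: 5, 8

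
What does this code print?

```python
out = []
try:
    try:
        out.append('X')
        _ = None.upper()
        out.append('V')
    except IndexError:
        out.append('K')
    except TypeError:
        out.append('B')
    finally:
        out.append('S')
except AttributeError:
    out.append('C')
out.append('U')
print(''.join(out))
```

Execution trace: 'X' (try body) → 'S' (finally) → 'C' (outer except AttributeError) → 'U' (after the try/except). Output: XSCU

Answer: XSCU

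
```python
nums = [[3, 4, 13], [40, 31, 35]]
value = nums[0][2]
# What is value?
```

Trace:
`nums = [[3, 4, 13], [40, 31, 35]]` → nums = [[3, 4, 13], [40, 31, 35]]
`value = nums[0][2]` → value = 13
So value = 13

Answer: 13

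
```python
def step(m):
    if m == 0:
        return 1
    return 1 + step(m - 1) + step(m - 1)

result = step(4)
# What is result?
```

step(m) = 1 + 2·step(m-1), step(0)=1. Closed form: (1+1)·2^4 - 1 = 31.

Answer: 31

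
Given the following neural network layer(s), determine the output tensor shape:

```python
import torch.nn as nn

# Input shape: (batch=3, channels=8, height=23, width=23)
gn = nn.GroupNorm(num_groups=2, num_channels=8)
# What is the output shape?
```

Input: (3, 8, 23, 23) -> Output: (3, 8, 23, 23)

Answer: (3, 8, 23, 23)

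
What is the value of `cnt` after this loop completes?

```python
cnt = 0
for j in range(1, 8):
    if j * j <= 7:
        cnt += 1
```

Count numbers where j² ≤ 7
`cnt` takes the values: 0 → 1 → 2

Answer: 2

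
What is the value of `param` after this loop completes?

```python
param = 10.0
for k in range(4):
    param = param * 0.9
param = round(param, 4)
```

Exponential decay: 10.0 * 0.9^4
`param` takes the values: 10.0 → 9.0 → 8.1 → 7.29 → 6.561

Answer: 6.561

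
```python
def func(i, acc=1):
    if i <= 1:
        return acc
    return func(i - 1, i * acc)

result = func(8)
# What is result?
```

Accumulator trace (n, acc): (8, 1) -> (7, 8) -> (6, 56) -> (5, 336) -> (4, 1680) -> (3, 6720) -> (2, 20160) -> (1, 40320) -> return 40320

Answer: 40320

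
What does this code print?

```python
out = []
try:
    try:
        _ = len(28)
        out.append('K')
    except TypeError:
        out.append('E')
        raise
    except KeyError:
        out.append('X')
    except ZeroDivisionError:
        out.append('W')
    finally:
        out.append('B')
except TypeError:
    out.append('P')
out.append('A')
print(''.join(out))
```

Execution trace: 'E' (inner except TypeError) → 'B' (inner finally) → 'P' (outer except TypeError) → 'A' (after the try/except). Output: EBPA

Answer: EBPA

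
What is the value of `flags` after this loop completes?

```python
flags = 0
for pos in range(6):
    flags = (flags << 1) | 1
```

Build 6 consecutive 1-bits: 0b111111
`flags` takes the values: 0 → 1 → 3 → 7 → 15 → 31 → 63

Answer: 63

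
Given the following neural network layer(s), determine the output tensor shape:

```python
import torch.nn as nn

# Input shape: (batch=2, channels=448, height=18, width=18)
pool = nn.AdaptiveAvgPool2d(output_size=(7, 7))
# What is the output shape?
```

Input: (2, 448, 18, 18) -> Output: (2, 448, 7, 7)

Answer: (2, 448, 7, 7)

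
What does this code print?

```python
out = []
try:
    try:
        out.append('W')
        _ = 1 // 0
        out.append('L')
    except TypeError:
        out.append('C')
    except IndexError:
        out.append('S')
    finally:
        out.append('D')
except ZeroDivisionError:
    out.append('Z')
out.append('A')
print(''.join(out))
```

Execution trace: 'W' (try body) → 'D' (finally) → 'Z' (outer except ZeroDivisionError) → 'A' (after the try/except). Output: WDZA

Answer: WDZA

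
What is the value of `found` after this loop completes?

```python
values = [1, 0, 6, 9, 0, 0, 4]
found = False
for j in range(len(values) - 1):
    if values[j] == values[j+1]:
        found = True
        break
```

Check consecutive duplicates in [1, 0, 6, 9, 0, 0, 4]
`found` takes the values: False → True

Answer: True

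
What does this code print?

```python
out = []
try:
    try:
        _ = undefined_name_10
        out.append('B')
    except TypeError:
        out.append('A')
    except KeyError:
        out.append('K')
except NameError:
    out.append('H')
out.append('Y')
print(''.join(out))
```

Execution trace: 'H' (outer except NameError) → 'Y' (after the try/except). Output: HY

Answer: HY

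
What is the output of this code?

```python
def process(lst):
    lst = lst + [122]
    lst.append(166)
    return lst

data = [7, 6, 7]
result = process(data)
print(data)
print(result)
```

Key concept: rebinding parameter vs mutation.
Step by step:
`data = [7, 6, 7]` → data = [7, 6, 7]
`result = process(data)` → result = [7, 6, 7, 122, 166]
`print(data)` → prints [7, 6, 7]
`print(result)` → prints [7, 6, 7, 122, 166]

Answer:
[7, 6, 7]
[7, 6, 7, 122, 166]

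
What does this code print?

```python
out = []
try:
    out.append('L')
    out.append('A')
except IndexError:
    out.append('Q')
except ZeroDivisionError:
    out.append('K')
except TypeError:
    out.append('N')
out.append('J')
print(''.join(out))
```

Execution trace: 'L' (try body) → 'A' (try body, no exception) → 'J' (after the try/except). Output: LAJ

Answer: LAJ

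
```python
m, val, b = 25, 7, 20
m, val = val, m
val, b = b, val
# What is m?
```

Trace:
`m, val, b = 25, 7, 20` → m = 25; val = 7; b = 20
`m, val = val, m` → m = 7; val = 25
`val, b = b, val` → val = 20; b = 25
So m = 7

Answer: 7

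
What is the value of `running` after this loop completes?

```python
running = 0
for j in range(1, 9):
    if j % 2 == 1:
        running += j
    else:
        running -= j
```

Add odd, subtract even
`running` takes the values: 0 → 1 → -1 → 2 → -2 → 3 → -3 → 4 → -4

Answer: -4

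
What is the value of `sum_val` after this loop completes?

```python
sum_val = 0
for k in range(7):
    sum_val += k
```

Sum of 0 to 6 = 21
`sum_val` takes the values: 0 → 1 → 3 → 6 → 10 → 15 → 21

Answer: 21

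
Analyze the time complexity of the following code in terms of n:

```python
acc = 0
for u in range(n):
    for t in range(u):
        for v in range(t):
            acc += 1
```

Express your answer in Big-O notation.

Each loop level contributes: n × n × n. Multiplying the contributions gives O(n^3).

Answer: O(n^3)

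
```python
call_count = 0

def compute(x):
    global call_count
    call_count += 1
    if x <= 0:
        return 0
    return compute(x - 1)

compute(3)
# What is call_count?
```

Linear recursion stepping by 1: 4 calls from x=3 down to ≤0.

Answer: 4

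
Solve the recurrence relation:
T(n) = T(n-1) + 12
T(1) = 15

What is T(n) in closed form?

Unrolling: T(n) = T(1) + 12·(n-1) = 15 + 12(n-1) = 12n + 3.

Answer: T(n) = 12n + 3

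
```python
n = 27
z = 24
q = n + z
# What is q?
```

Trace:
`n = 27` → n = 27
`z = 24` → z = 24
`q = n + z` → q = 51
So q = 51

Answer: 51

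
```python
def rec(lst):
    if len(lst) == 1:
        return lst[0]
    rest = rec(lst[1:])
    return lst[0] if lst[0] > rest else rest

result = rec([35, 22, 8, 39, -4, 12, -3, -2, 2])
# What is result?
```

Recursive max over [35, 22, 8, 39, -4, 12, -3, -2, 2] = 39

Answer: 39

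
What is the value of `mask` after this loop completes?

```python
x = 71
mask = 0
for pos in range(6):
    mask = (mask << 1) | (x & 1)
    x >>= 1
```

Reverse lowest 6 bits of 71
`mask` takes the values: 0 → 1 → 3 → 7 → 14 → 28 → 56

Answer: 56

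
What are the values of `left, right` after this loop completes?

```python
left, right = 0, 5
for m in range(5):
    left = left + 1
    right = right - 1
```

left goes 0→5, right goes 5→0
`left, right` takes the values: (0, 5) → (1, 5) → (1, 4) → (2, 4) → (2, 3) → (3, 3) → (3, 2) → (4, 2) → (4, 1) → (5, 1) → (5, 0)

Answer: 5, 0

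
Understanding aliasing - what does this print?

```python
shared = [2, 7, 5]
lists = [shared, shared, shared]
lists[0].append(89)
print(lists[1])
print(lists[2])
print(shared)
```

Key concept: list of same reference.
Step by step:
`shared = [2, 7, 5]` → shared = [2, 7, 5]
`lists = [shared, shared, shared]` → lists = [[2, 7, 5], [2, 7, 5], [2, 7, 5]]
`lists[0].append(89)` → shared = [2, 7, 5, 89]; lists = [[2, 7, 5, 89], [2, 7, 5, 89], [2, 7, 5, 89]]
`print(lists[1])` → prints [2, 7, 5, 89]
`print(lists[2])` → prints [2, 7, 5, 89]
`print(shared)` → prints [2, 7, 5, 89]

Answer:
[2, 7, 5, 89]
[2, 7, 5, 89]
[2, 7, 5, 89]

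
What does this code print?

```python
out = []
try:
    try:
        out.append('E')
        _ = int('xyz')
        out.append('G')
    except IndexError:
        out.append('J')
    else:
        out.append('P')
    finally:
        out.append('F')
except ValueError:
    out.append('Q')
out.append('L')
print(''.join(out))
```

Execution trace: 'E' (try body) → 'F' (finally) → 'Q' (outer except ValueError) → 'L' (after the try/except). Output: EFQL

Answer: EFQL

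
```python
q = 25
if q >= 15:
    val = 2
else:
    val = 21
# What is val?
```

Trace:
`q = 25` → q = 25
`if q >= 15: ...` → q >= 15 is True → val = 2
So val = 2

Answer: 2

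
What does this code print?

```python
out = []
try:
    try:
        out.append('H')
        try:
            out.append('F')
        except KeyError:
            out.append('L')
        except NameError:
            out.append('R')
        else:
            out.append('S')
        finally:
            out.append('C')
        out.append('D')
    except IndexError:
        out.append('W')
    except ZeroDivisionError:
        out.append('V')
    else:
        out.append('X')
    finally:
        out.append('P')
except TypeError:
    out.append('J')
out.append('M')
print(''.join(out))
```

Execution trace: 'H' (try body) → 'F' (inner try body, no exception) → 'S' (inner else) → 'C' (inner finally) → 'D' (try body, no exception) → 'X' (else) → 'P' (finally) → 'M' (after the try/except). Output: HFSCDXPM

Answer: HFSCDXPM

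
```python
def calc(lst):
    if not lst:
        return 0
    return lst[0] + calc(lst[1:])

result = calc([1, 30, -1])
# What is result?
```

1 + 30 + (-1) + 0 = 30

Answer: 30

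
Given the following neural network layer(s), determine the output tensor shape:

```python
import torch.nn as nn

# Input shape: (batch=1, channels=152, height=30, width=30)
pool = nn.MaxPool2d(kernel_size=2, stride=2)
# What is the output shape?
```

Input: (1, 152, 30, 30) -> Output: (1, 152, 15, 15)

Answer: (1, 152, 15, 15)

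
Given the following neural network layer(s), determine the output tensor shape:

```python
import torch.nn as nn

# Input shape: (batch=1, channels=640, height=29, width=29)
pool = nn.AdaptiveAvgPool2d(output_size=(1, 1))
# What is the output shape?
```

Input: (1, 640, 29, 29) -> Output: (1, 640, 1, 1)

Answer: (1, 640, 1, 1)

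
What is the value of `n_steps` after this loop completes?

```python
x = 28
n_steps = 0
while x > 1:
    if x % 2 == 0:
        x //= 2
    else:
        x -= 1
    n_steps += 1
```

Steps to reduce 28 to 1
`n_steps` takes the values: 0 → 1 → 2 → 3 → 4 → 5 → 6

Answer: 6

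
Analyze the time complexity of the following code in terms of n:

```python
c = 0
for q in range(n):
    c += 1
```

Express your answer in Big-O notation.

Each loop level contributes: n. Multiplying the contributions gives O(n).

Answer: O(n)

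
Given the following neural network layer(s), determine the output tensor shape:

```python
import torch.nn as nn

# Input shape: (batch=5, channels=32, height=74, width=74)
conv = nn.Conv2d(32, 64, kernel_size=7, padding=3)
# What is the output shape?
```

Input: (5, 32, 74, 74) -> Output: (5, 64, 74, 74)

Answer: (5, 64, 74, 74)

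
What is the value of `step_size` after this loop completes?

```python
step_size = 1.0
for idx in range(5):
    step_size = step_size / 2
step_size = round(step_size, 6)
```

Halving LR 5 times: 1 / 2^5
`step_size` takes the values: 1.0 → 0.5 → 0.25 → 0.125 → 0.0625 → 0.03125

Answer: 0.03125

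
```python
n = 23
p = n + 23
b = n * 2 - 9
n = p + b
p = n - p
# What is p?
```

Trace:
`n = 23` → n = 23
`p = n + 23` → p = 46
`b = n * 2 - 9` → b = 37
`n = p + b` → n = 83
`p = n - p` → p = 37
So p = 37

Answer: 37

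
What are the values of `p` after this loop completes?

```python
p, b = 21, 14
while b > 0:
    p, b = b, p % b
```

GCD of 21 and 14
`p` takes the values: 21 → 14 → 7

Answer: 7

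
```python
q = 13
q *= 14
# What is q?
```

Trace:
`q = 13` → q = 13
`q *= 14` → q = 182
So q = 182

Answer: 182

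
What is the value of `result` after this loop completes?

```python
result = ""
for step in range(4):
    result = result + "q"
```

Repeat 'q' 4 times
`result` takes the values: "" → "q" → "qq" → "qqq" → "qqqq"

Answer: "qqqq"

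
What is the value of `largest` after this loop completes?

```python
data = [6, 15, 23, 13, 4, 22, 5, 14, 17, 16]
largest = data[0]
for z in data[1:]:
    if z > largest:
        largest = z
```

Maximum of [6, 15, 23, 13, 4, 22, 5, 14, 17, 16]
`largest` takes the values: 6 → 15 → 23

Answer: 23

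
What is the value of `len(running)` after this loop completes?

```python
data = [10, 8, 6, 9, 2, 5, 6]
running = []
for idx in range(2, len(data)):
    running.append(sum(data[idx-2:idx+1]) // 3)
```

Number of 3-element averages
`running` takes the values: [] → [8] → [8, 7] → [8, 7, 5] → [8, 7, 5, 5] → [8, 7, 5, 5, 4]
So `len(running)` = 5

Answer: 5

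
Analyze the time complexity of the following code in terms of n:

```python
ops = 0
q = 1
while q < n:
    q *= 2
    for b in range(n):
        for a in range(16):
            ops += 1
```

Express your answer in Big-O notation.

Each loop level contributes: log n × n × 1. Multiplying the contributions gives O(n log n).

Answer: O(n log n)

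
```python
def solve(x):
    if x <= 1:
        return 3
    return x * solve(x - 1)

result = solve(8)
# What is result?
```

solve(8) = 8 * 7 * 6 * 5 * 4 * 3 * 2 * 3 = 120960

Answer: 120960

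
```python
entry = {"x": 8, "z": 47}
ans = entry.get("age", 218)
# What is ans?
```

Trace:
`entry = {"x": 8, "z": 47}` → entry = {'x': 8, 'z': 47}
`ans = entry.get("age", 218)` → ans = 218
So ans = 218

Answer: 218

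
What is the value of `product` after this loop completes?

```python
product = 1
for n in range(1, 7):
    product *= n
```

6! = 720
`product` takes the values: 1 → 2 → 6 → 24 → 120 → 720

Answer: 720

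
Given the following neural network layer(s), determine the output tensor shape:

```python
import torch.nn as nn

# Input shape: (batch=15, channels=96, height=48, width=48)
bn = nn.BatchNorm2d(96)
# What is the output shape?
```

Input: (15, 96, 48, 48) -> Output: (15, 96, 48, 48)

Answer: (15, 96, 48, 48)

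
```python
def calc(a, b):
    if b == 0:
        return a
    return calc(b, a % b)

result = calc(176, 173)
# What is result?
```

calc(176, 173) -> calc(173, 3) -> calc(3, 2) -> calc(2, 1) -> calc(1, 0) -> 1

Answer: 1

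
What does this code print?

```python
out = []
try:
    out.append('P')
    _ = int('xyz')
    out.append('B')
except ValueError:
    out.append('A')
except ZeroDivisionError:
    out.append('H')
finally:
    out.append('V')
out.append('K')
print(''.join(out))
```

Execution trace: 'P' (try body) → 'A' (except ValueError) → 'V' (finally) → 'K' (after the try/except). Output: PAVK

Answer: PAVK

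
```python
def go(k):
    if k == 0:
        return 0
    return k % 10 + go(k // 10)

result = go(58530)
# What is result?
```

Sum of digits of 58530: 0 + 3 + 5 + 8 + 5 = 21

Answer: 21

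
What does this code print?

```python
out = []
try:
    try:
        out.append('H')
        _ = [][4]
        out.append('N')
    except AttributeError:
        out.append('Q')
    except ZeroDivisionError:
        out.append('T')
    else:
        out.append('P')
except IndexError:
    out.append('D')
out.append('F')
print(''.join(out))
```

Execution trace: 'H' (try body) → 'D' (outer except IndexError) → 'F' (after the try/except). Output: HDF

Answer: HDF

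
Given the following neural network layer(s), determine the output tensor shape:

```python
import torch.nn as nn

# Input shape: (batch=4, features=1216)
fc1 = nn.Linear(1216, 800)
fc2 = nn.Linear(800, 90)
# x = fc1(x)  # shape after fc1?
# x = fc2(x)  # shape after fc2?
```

Input: (4, 1216) -> after fc1: (4, 800) -> Output: (4, 90)

Answer: (4, 90)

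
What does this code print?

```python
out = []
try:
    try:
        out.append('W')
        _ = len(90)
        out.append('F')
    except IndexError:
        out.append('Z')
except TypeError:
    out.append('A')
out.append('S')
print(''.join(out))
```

Execution trace: 'W' (try body) → 'A' (outer except TypeError) → 'S' (after the try/except). Output: WAS

Answer: WAS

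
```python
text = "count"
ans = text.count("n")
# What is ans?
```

Trace:
`text = "count"` → text = 'count'
`ans = text.count("n")` → ans = 1
So ans = 1

Answer: 1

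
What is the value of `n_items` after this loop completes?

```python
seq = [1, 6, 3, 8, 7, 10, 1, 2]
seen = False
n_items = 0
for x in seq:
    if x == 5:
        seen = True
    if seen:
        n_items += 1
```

Count elements after first 5 in [1, 6, 3, 8, 7, 10, 1, 2]
`n_items` takes the values: 0

Answer: 0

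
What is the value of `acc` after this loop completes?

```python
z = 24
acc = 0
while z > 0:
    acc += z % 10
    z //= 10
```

Sum digits of 24
`acc` takes the values: 0 → 4 → 6

Answer: 6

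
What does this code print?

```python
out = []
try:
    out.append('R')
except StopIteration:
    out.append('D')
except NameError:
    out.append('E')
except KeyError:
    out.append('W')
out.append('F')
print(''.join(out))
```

Execution trace: 'R' (try body, no exception) → 'F' (after the try/except). Output: RF

Answer: RF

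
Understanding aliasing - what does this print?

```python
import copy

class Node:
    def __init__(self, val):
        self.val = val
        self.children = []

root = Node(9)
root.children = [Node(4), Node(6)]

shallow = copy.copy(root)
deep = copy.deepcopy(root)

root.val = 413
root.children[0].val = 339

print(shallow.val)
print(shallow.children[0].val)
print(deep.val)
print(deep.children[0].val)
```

Key concept: deep copy with custom objects.
Step by step:
`root = Node(9)` → root = Node(val=9, children=[])
`root.children = [Node(4), Node(6)]` → root = Node(val=9, children=[Node(val=4, children=[]), Node(val=6, children=[])])
`shallow = copy.copy(root)` → shallow = Node(val=9, children=[Node(val=4, children=[]), Node(val=6, children=[])])
`deep = copy.deepcopy(root)` → deep = Node(val=9, children=[Node(val=4, children=[]), Node(val=6, children=[])])
`root.val = 413` → root = Node(val=413, children=[Node(val=4, children=[]), Node(val=6, children=[])])
`root.children[0].val = 339` → root = Node(val=413, children=[Node(val=339, children=[]), Node(val=6, children=[])]); shallow = Node(val=9, children=[Node(val=339, children=[]), Node(val=6, children=[])])
`print(shallow.val)` → prints 9
`print(shallow.children[0].val)` → prints 339
`print(deep.val)` → prints 9
`print(deep.children[0].val)` → prints 4

Answer:
9
339
9
4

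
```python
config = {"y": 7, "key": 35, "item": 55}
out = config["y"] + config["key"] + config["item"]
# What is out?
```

Trace:
`config = {"y": 7, "key": 35, "item": 55}` → config = {'y': 7, 'key': 35, 'item': 55}
`out = config["y"] + config["key"] + config["item"]` → out = 97
So out = 97

Answer: 97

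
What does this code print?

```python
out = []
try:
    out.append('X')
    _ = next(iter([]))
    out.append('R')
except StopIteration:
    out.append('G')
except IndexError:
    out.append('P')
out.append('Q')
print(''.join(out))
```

Execution trace: 'X' (try body) → 'G' (except StopIteration) → 'Q' (after the try/except). Output: XGQ

Answer: XGQ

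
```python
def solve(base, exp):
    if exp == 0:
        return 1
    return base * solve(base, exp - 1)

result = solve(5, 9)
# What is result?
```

solve(5, 9) = 5 * 5 * 5 * 5 * 5 * 5 * 5 * 5 * 5 = 1953125

Answer: 1953125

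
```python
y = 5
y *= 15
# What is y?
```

Trace:
`y = 5` → y = 5
`y *= 15` → y = 75
So y = 75

Answer: 75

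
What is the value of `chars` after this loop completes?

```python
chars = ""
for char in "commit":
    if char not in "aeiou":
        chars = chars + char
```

Remove vowels from 'commit'
`chars` takes the values: "" → "c" → "cm" → "cmm" → "cmmt"

Answer: "cmmt"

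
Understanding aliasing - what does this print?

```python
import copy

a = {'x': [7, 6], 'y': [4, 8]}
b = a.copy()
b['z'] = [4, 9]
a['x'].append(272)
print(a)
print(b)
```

Key concept: shallow copy of dict with mutable values.
Step by step:
`a = {'x': [7, 6], 'y': [4, 8]}` → a = {'x': [7, 6], 'y': [4, 8]}
`b = a.copy()` → b = {'x': [7, 6], 'y': [4, 8]}
`b['z'] = [4, 9]` → b = {'x': [7, 6], 'y': [4, 8], 'z': [4, 9]}
`a['x'].append(272)` → a = {'x': [7, 6, 272], 'y': [4, 8]}; b = {'x': [7, 6, 272], 'y': [4, 8], 'z': [4, 9]}
`print(a)` → prints {'x': [7, 6, 272], 'y': [4, 8]}
`print(b)` → prints {'x': [7, 6, 272], 'y': [4, 8], 'z': [4, 9]}

Answer:
{'x': [7, 6, 272], 'y': [4, 8]}
{'x': [7, 6, 272], 'y': [4, 8], 'z': [4, 9]}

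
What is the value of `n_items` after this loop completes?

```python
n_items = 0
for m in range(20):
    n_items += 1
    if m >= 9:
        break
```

Loop breaks when m reaches 9, n_items is 10
`n_items` takes the values: 0 → 1 → 2 → 3 → 4 → 5 → 6 → 7 → 8 → 9 → 10

Answer: 10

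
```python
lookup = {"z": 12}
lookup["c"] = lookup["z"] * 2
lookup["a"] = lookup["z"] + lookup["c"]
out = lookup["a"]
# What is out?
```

Trace:
`lookup = {"z": 12}` → lookup = {'z': 12}
`lookup["c"] = lookup["z"] * 2` → lookup = {'z': 12, 'c': 24}
`lookup["a"] = lookup["z"] + lookup["c"]` → lookup = {'z': 12, 'c': 24, 'a': 36}
`out = lookup["a"]` → out = 36
So out = 36

Answer: 36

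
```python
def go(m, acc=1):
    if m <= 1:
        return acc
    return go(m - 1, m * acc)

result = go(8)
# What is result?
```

Accumulator trace (n, acc): (8, 1) -> (7, 8) -> (6, 56) -> (5, 336) -> (4, 1680) -> (3, 6720) -> (2, 20160) -> (1, 40320) -> return 40320

Answer: 40320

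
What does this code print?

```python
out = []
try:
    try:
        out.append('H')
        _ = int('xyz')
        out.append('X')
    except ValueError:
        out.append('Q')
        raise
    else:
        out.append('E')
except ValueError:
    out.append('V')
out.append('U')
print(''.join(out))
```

Execution trace: 'H' (inner try body) → 'Q' (inner except ValueError) → 'V' (outer except ValueError) → 'U' (after the try/except). Output: HQVU

Answer: HQVU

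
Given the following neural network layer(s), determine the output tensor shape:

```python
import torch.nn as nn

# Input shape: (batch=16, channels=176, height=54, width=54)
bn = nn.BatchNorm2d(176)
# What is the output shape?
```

Input: (16, 176, 54, 54) -> Output: (16, 176, 54, 54)

Answer: (16, 176, 54, 54)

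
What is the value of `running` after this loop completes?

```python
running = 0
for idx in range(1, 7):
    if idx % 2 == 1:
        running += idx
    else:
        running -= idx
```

Add odd, subtract even
`running` takes the values: 0 → 1 → -1 → 2 → -2 → 3 → -3

Answer: -3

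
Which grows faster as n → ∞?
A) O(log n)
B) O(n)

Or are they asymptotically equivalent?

O(log n) vs O(n): Higher order terms dominate.

Answer: B) O(n) grows faster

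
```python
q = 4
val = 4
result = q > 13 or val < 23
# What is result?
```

Trace:
`q = 4` → q = 4
`val = 4` → val = 4
`result = q > 13 or val < 23` → result = True
So result = True

Answer: True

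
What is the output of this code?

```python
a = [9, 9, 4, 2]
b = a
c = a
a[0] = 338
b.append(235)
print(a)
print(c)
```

Key concept: multiple aliases.
Step by step:
`a = [9, 9, 4, 2]` → a = [9, 9, 4, 2]
`b = a` → b = [9, 9, 4, 2] (same object as a)
`c = a` → c = [9, 9, 4, 2] (same object as a, b)
`a[0] = 338` → a = [338, 9, 4, 2] (same object as b, c); b = [338, 9, 4, 2] (same object as a, c); c = [338, 9, 4, 2] (same object as a, b)
`b.append(235)` → a = [338, 9, 4, 2, 235] (same object as b, c); b = [338, 9, 4, 2, 235] (same object as a, c); c = [338, 9, 4, 2, 235] (same object as a, b)
`print(a)` → prints [338, 9, 4, 2, 235]
`print(c)` → prints [338, 9, 4, 2, 235]

Answer:
[338, 9, 4, 2, 235]
[338, 9, 4, 2, 235]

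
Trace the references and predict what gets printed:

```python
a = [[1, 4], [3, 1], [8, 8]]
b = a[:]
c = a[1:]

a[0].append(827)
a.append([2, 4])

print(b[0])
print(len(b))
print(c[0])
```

Key concept: slice with nested mutation.
Step by step:
`a = [[1, 4], [3, 1], [8, 8]]` → a = [[1, 4], [3, 1], [8, 8]]
`b = a[:]` → b = [[1, 4], [3, 1], [8, 8]]
`c = a[1:]` → c = [[3, 1], [8, 8]]
`a[0].append(827)` → a = [[1, 4, 827], [3, 1], [8, 8]]; b = [[1, 4, 827], [3, 1], [8, 8]]
`a.append([2, 4])` → a = [[1, 4, 827], [3, 1], [8, 8], [2, 4]]
`print(b[0])` → prints [1, 4, 827]
`print(len(b))` → prints 3
`print(c[0])` → prints [3, 1]

Answer:
[1, 4, 827]
3
[3, 1]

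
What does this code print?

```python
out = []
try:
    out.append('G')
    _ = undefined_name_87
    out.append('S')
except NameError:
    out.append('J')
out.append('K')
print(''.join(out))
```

Execution trace: 'G' (try body) → 'J' (except NameError) → 'K' (after the try/except). Output: GJK

Answer: GJK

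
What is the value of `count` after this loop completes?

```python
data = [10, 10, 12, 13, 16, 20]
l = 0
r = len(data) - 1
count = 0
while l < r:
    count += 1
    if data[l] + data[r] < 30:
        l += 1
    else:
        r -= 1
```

Steps to find pair summing to 30
`count` takes the values: 0 → 1 → 2 → 3 → 4 → 5

Answer: 5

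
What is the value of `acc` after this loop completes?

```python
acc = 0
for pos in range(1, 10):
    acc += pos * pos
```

Sum of squares 1² to 9² = 285
`acc` takes the values: 0 → 1 → 5 → 14 → 30 → 55 → 91 → 140 → 204 → 285

Answer: 285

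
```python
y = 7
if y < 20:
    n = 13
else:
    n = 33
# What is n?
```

Trace:
`y = 7` → y = 7
`if y < 20: ...` → y < 20 is True → n = 13
So n = 13

Answer: 13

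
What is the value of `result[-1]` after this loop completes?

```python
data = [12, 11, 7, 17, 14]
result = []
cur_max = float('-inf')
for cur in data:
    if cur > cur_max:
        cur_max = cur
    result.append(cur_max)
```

Running max ends at 17
`result` takes the values: [] → [12] → [12, 12] → [12, 12, 12] → [12, 12, 12, 17] → [12, 12, 12, 17, 17]
So `result[-1]` = 17

Answer: 17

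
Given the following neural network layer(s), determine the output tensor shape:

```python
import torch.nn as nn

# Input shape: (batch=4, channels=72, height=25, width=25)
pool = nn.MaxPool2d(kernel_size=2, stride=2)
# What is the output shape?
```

Input: (4, 72, 25, 25) -> Output: (4, 72, 12, 12)

Answer: (4, 72, 12, 12)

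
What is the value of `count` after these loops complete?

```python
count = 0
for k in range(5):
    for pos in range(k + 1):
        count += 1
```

Triangle: 1 + 2 + ... + 5
`count` takes the values: 0 → 1 → 2 → 3 → 4 → 5 → 6 → 7 → 8 → 9 → 10 → 11 → 12 → 13 → 14 → 15

Answer: 15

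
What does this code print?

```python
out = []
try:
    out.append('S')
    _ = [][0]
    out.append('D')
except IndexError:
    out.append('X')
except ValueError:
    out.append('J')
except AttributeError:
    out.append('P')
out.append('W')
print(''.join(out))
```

Execution trace: 'S' (try body) → 'X' (except IndexError) → 'W' (after the try/except). Output: SXW

Answer: SXW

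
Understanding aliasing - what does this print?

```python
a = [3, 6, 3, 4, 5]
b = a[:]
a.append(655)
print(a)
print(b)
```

Key concept: slice [:] creates copy.
Step by step:
`a = [3, 6, 3, 4, 5]` → a = [3, 6, 3, 4, 5]
`b = a[:]` → b = [3, 6, 3, 4, 5]
`a.append(655)` → a = [3, 6, 3, 4, 5, 655]
`print(a)` → prints [3, 6, 3, 4, 5, 655]
`print(b)` → prints [3, 6, 3, 4, 5]

Answer:
[3, 6, 3, 4, 5, 655]
[3, 6, 3, 4, 5]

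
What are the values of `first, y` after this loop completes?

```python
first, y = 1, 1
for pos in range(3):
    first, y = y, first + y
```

Fibonacci: after 3 iterations
`first, y` takes the values: (1, 1) → (1, 2) → (2, 3) → (3, 5)

Answer: 3, 5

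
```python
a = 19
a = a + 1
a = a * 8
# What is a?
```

Trace:
`a = 19` → a = 19
`a = a + 1` → a = 20
`a = a * 8` → a = 160
So a = 160

Answer: 160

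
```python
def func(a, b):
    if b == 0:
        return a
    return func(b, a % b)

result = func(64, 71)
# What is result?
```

func(64, 71) -> func(71, 64) -> func(64, 7) -> func(7, 1) -> func(1, 0) -> 1

Answer: 1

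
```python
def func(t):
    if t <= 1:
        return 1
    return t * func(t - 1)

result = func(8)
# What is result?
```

func(8) = 8 * 7 * 6 * 5 * 4 * 3 * 2 * 1 = 40320

Answer: 40320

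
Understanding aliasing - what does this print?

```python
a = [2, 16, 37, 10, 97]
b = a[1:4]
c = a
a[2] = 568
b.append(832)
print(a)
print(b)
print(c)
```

Key concept: slice vs alias.
Step by step:
`a = [2, 16, 37, 10, 97]` → a = [2, 16, 37, 10, 97]
`b = a[1:4]` → b = [16, 37, 10]
`c = a` → c = [2, 16, 37, 10, 97] (same object as a)
`a[2] = 568` → a = [2, 16, 568, 10, 97] (same object as c); c = [2, 16, 568, 10, 97] (same object as a)
`b.append(832)` → b = [16, 37, 10, 832]
`print(a)` → prints [2, 16, 568, 10, 97]
`print(b)` → prints [16, 37, 10, 832]
`print(c)` → prints [2, 16, 568, 10, 97]

Answer:
[2, 16, 568, 10, 97]
[16, 37, 10, 832]
[2, 16, 568, 10, 97]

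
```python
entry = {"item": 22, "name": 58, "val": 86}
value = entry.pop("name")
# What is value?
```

Trace:
`entry = {"item": 22, "name": 58, "val": 86}` → entry = {'item': 22, 'name': 58, 'val': 86}
`value = entry.pop("name")` → entry = {'item': 22, 'val': 86}; value = 58
So value = 58

Answer: 58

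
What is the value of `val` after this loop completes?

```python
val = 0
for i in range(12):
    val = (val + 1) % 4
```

Increment mod 4, 12 times = 0
`val` takes the values: 0 → 1 → 2 → 3 → 0 → 1 → 2 → 3 → 0 → 1 → 2 → 3 → 0

Answer: 0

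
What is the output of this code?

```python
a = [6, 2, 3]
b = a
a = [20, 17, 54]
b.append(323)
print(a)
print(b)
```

Key concept: rebinding vs mutation: a is rebound to a new list, b still points at the original.
Step by step:
`a = [6, 2, 3]` → a = [6, 2, 3]
`b = a` → b = [6, 2, 3] (same object as a)
`a = [20, 17, 54]` → a = [20, 17, 54]
`b.append(323)` → b = [6, 2, 3, 323]
`print(a)` → prints [20, 17, 54]
`print(b)` → prints [6, 2, 3, 323]

Answer:
[20, 17, 54]
[6, 2, 3, 323]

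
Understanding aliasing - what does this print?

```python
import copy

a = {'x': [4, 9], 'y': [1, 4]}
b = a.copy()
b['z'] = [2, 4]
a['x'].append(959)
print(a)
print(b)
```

Key concept: shallow copy of dict with mutable values.
Step by step:
`a = {'x': [4, 9], 'y': [1, 4]}` → a = {'x': [4, 9], 'y': [1, 4]}
`b = a.copy()` → b = {'x': [4, 9], 'y': [1, 4]}
`b['z'] = [2, 4]` → b = {'x': [4, 9], 'y': [1, 4], 'z': [2, 4]}
`a['x'].append(959)` → a = {'x': [4, 9, 959], 'y': [1, 4]}; b = {'x': [4, 9, 959], 'y': [1, 4], 'z': [2, 4]}
`print(a)` → prints {'x': [4, 9, 959], 'y': [1, 4]}
`print(b)` → prints {'x': [4, 9, 959], 'y': [1, 4], 'z': [2, 4]}

Answer:
{'x': [4, 9, 959], 'y': [1, 4]}
{'x': [4, 9, 959], 'y': [1, 4], 'z': [2, 4]}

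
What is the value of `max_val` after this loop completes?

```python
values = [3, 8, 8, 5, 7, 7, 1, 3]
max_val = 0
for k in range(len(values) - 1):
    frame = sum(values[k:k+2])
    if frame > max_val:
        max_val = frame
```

Max sum of 2-element window in [3, 8, 8, 5, 7, 7, 1, 3]
`max_val` takes the values: 0 → 11 → 16

Answer: 16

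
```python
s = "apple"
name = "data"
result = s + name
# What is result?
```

Trace:
`s = "apple"` → s = 'apple'
`name = "data"` → name = 'data'
`result = s + name` → result = 'appledata'
So result = 'appledata'

Answer: 'appledata'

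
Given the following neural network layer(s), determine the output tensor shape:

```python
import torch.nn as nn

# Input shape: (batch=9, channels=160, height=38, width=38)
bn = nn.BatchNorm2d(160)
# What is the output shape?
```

Input: (9, 160, 38, 38) -> Output: (9, 160, 38, 38)

Answer: (9, 160, 38, 38)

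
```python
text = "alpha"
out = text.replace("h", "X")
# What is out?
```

Trace:
`text = "alpha"` → text = 'alpha'
`out = text.replace("h", "X")` → out = 'alpXa'
So out = 'alpXa'

Answer: 'alpXa'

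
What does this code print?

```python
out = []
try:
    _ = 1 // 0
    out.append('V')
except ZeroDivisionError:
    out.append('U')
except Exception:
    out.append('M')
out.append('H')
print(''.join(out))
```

Execution trace: 'U' (except ZeroDivisionError) → 'H' (after the try/except). Output: UH

Answer: UH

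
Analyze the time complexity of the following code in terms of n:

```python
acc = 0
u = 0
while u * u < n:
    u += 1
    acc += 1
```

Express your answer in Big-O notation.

Each loop level contributes: √n. Multiplying the contributions gives O(√n).

Answer: O(√n)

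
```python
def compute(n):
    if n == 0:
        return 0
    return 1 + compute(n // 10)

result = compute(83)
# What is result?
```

Count of digits of 83: 2

Answer: 2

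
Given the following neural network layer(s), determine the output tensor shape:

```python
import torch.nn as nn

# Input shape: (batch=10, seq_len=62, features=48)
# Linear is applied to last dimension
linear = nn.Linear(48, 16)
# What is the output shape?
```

Input: (10, 62, 48) -> Output: (10, 62, 16)

Answer: (10, 62, 16)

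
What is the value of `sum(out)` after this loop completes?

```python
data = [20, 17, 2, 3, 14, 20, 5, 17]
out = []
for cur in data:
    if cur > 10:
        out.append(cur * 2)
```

Sum of doubled values > 10
`out` takes the values: [] → [40] → [40, 34] → [40, 34, 28] → [40, 34, 28, 40] → [40, 34, 28, 40, 34]
So `sum(out)` = 176

Answer: 176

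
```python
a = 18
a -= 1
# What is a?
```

Trace:
`a = 18` → a = 18
`a -= 1` → a = 17
So a = 17

Answer: 17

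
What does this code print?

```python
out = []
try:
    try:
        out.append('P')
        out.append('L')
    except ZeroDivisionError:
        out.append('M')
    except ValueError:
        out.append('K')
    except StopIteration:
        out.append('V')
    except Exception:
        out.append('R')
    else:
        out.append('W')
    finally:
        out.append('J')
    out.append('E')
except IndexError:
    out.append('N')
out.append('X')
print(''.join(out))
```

Execution trace: 'P' (inner try body) → 'L' (inner try body, no exception) → 'W' (inner else) → 'J' (inner finally) → 'E' (try body, no exception) → 'X' (after the try/except). Output: PLWJEX

Answer: PLWJEX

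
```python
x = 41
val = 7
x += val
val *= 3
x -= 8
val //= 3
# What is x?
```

Trace:
`x = 41` → x = 41
`val = 7` → val = 7
`x += val` → x = 48
`val *= 3` → val = 21
`x -= 8` → x = 40
`val //= 3` → val = 7
So x = 40

Answer: 40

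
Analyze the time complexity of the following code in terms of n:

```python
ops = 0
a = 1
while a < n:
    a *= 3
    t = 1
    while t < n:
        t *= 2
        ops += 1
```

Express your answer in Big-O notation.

Each loop level contributes: log n × log n. Multiplying the contributions gives O(log² n).

Answer: O(log² n)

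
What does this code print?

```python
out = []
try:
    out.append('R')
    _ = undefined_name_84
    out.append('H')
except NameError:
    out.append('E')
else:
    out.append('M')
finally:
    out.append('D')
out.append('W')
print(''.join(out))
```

Execution trace: 'R' (try body) → 'E' (except NameError) → 'D' (finally) → 'W' (after the try/except). Output: REDW

Answer: REDW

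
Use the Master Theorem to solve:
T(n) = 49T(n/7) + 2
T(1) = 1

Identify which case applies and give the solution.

a=49, b=7, f(n)=2. log_7(49) = 2. Since c=0 < 2, Case 1 applies: T(n) = Θ(n^log_b(a)) = O(n^2).

Answer: O(n^2) - Case 1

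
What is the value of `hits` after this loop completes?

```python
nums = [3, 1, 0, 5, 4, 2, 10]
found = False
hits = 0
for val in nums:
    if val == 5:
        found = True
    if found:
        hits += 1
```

Count elements after first 5 in [3, 1, 0, 5, 4, 2, 10]
`hits` takes the values: 0 → 1 → 2 → 3 → 4

Answer: 4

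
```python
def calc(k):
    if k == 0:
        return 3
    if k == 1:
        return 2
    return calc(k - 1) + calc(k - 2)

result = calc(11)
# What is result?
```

Build up from base cases: calc(0)=3, calc(1)=2, calc(2)=5, calc(3)=7, calc(4)=12, calc(5)=19, calc(6)=31, ..., calc(11)=343

Answer: 343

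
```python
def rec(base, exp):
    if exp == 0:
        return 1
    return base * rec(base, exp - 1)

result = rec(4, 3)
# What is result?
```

rec(4, 3) = 4 * 4 * 4 = 64

Answer: 64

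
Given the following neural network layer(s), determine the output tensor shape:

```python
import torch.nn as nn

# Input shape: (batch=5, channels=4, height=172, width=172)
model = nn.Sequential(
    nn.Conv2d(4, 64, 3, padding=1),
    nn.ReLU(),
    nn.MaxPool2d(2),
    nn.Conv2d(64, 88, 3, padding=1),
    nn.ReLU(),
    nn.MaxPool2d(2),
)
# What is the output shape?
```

Input: (5, 4, 172, 172) -> after first Conv2d: (5, 64, 172, 172) -> after first MaxPool2d: (5, 64, 86, 86) -> after second Conv2d: (5, 88, 86, 86) -> Output: (5, 88, 43, 43)

Answer: (5, 88, 43, 43)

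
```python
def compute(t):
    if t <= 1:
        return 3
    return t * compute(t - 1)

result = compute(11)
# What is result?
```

compute(11) = 11 * 10 * 9 * 8 * 7 * 6 * 5 * 4 * 3 * 2 * 3 = 119750400

Answer: 119750400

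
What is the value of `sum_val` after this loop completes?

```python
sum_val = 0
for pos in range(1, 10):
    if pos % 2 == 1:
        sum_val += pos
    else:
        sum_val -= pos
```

Add odd, subtract even
`sum_val` takes the values: 0 → 1 → -1 → 2 → -2 → 3 → -3 → 4 → -4 → 5

Answer: 5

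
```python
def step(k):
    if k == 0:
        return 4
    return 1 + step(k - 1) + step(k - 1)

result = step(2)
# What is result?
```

step(k) = 1 + 2·step(k-1), step(0)=4. Closed form: (4+1)·2^2 - 1 = 19.

Answer: 19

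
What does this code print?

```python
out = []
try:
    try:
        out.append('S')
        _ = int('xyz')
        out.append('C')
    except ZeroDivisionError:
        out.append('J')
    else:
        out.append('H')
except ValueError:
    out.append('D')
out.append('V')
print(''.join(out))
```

Execution trace: 'S' (try body) → 'D' (outer except ValueError) → 'V' (after the try/except). Output: SDV

Answer: SDV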